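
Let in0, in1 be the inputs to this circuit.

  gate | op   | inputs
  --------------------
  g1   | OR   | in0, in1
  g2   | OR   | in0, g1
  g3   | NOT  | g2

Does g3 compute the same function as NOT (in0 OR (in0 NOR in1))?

No

g1 = in0 OR in1
g2 = in0 OR g1 = in0 OR (in0 OR in1)
g3 = NOT g2 = NOT (in0 OR (in0 OR in1))
At in0=0, in1=0: circuit gives 1, formula gives 0.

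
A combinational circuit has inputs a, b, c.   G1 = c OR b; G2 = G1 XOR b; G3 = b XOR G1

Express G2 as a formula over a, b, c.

(c OR b) XOR b

G1 = c OR b
G2 = G1 XOR b = (c OR b) XOR b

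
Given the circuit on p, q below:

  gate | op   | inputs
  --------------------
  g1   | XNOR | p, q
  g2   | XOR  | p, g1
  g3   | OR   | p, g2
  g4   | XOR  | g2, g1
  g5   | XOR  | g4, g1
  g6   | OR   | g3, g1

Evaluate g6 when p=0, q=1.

g1 = 0 XNOR 1 = 0
g2 = 0 XOR 0 = 0
g3 = 0 OR 0 = 0
g6 = 0 OR 0 = 0

0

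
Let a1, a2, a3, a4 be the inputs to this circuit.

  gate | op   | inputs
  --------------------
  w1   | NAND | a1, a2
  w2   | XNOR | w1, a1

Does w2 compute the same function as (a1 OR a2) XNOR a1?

w1 = a1 NAND a2
w2 = w1 XNOR a1 = (a1 NAND a2) XNOR a1
At a1=0, a2=0, a3=0, a4=0: circuit gives 0, formula gives 1.

No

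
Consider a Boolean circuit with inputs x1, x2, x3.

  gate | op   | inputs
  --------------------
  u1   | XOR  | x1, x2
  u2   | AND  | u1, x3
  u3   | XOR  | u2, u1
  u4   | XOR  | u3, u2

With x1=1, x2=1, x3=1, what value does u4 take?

u1 = 1 XOR 1 = 0
u2 = 0 AND 1 = 0
u3 = 0 XOR 0 = 0
u4 = 0 XOR 0 = 0

0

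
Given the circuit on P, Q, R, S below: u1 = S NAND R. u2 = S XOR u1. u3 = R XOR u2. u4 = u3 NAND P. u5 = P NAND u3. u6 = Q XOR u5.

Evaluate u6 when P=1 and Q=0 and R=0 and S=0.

0

u1 = 0 NAND 0 = 1
u2 = 0 XOR 1 = 1
u3 = 0 XOR 1 = 1
u5 = 1 NAND 1 = 0
u6 = 0 XOR 0 = 0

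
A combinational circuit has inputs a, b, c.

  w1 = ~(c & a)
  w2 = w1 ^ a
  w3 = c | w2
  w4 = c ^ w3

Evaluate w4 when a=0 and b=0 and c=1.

w1 = ~(1 & 0) = 1
w2 = 1 ^ 0 = 1
w3 = 1 | 1 = 1
w4 = 1 ^ 1 = 0

0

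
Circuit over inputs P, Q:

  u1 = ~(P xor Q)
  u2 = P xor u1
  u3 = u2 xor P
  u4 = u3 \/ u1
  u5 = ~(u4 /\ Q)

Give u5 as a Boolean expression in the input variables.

u1 = ~(P xor Q)
u2 = P xor u1 = P xor (~(P xor Q))
u3 = u2 xor P = (P xor (~(P xor Q))) xor P
u4 = u3 \/ u1 = ((P xor (~(P xor Q))) xor P) \/ (~(P xor Q))
u5 = ~(u4 /\ Q) = ~((((P xor (~(P xor Q))) xor P) \/ (~(P xor Q))) /\ Q)

~((((P xor (~(P xor Q))) xor P) \/ (~(P xor Q))) /\ Q)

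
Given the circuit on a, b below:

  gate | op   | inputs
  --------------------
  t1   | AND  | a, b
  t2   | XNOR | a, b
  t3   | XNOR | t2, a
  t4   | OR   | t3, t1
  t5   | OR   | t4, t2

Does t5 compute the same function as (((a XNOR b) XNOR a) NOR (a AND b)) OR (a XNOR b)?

t1 = a AND b
t2 = a XNOR b
t3 = t2 XNOR a = (a XNOR b) XNOR a
t4 = t3 OR t1 = ((a XNOR b) XNOR a) OR (a AND b)
t5 = t4 OR t2 = (((a XNOR b) XNOR a) OR (a AND b)) OR (a XNOR b)
At a=0, b=1: circuit gives 1, formula gives 0.

No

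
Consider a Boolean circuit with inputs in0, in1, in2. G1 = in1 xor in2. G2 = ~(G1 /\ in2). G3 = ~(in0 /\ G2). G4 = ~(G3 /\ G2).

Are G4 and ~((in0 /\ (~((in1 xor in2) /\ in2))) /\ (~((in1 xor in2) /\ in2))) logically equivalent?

G1 = in1 xor in2
G2 = ~(G1 /\ in2) = ~((in1 xor in2) /\ in2)
G3 = ~(in0 /\ G2) = ~(in0 /\ (~((in1 xor in2) /\ in2)))
G4 = ~(G3 /\ G2) = ~((~(in0 /\ (~((in1 xor in2) /\ in2)))) /\ (~((in1 xor in2) /\ in2)))
At in0=0, in1=0, in2=0: circuit gives 0, formula gives 1.

No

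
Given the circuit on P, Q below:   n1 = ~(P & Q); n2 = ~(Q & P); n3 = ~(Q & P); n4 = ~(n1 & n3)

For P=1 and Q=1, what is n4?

1

n1 = ~(1 & 1) = 0
n3 = ~(1 & 1) = 0
n4 = ~(0 & 0) = 1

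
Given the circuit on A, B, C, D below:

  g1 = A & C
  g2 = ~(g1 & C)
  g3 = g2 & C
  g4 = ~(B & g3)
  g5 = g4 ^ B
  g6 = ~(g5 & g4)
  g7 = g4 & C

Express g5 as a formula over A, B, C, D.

(~(B & ((~((A & C) & C)) & C))) ^ B

g1 = A & C
g2 = ~(g1 & C) = ~((A & C) & C)
g3 = g2 & C = (~((A & C) & C)) & C
g4 = ~(B & g3) = ~(B & ((~((A & C) & C)) & C))
g5 = g4 ^ B = (~(B & ((~((A & C) & C)) & C))) ^ B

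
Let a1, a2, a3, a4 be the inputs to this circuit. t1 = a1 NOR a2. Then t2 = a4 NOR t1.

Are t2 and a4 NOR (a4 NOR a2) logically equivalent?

No

t1 = a1 NOR a2
t2 = a4 NOR t1 = a4 NOR (a1 NOR a2)
At a1=1, a2=0, a3=0, a4=0: circuit gives 1, formula gives 0.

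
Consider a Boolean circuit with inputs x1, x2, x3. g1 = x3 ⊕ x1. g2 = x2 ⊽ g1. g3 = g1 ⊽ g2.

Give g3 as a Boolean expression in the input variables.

(x3 ⊕ x1) ⊽ (x2 ⊽ (x3 ⊕ x1))

g1 = x3 ⊕ x1
g2 = x2 ⊽ g1 = x2 ⊽ (x3 ⊕ x1)
g3 = g1 ⊽ g2 = (x3 ⊕ x1) ⊽ (x2 ⊽ (x3 ⊕ x1))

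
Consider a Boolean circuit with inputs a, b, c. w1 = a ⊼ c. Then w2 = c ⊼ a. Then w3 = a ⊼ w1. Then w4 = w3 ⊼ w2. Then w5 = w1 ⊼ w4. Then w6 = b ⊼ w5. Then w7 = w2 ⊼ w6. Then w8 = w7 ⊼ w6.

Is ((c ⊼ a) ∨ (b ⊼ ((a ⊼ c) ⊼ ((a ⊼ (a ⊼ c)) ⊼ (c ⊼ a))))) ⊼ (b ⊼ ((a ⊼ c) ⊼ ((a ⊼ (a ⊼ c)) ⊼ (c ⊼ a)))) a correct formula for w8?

w1 = a ⊼ c
w2 = c ⊼ a
w3 = a ⊼ w1 = a ⊼ (a ⊼ c)
w4 = w3 ⊼ w2 = (a ⊼ (a ⊼ c)) ⊼ (c ⊼ a)
w5 = w1 ⊼ w4 = (a ⊼ c) ⊼ ((a ⊼ (a ⊼ c)) ⊼ (c ⊼ a))
w6 = b ⊼ w5 = b ⊼ ((a ⊼ c) ⊼ ((a ⊼ (a ⊼ c)) ⊼ (c ⊼ a)))
w7 = w2 ⊼ w6 = (c ⊼ a) ⊼ (b ⊼ ((a ⊼ c) ⊼ ((a ⊼ (a ⊼ c)) ⊼ (c ⊼ a))))
w8 = w7 ⊼ w6 = ((c ⊼ a) ⊼ (b ⊼ ((a ⊼ c) ⊼ ((a ⊼ (a ⊼ c)) ⊼ (c ⊼ a))))) ⊼ (b ⊼ ((a ⊼ c) ⊼ ((a ⊼ (a ⊼ c)) ⊼ (c ⊼ a))))
At a=0, b=0, c=0: circuit gives 1, formula gives 0.

No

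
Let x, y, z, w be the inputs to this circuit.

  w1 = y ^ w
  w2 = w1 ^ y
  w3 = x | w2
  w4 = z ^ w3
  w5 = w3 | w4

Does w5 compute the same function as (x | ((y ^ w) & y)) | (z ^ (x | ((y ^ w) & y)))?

No

w1 = y ^ w
w2 = w1 ^ y = (y ^ w) ^ y
w3 = x | w2 = x | ((y ^ w) ^ y)
w4 = z ^ w3 = z ^ (x | ((y ^ w) ^ y))
w5 = w3 | w4 = (x | ((y ^ w) ^ y)) | (z ^ (x | ((y ^ w) ^ y)))
At x=0, y=0, z=0, w=1: circuit gives 1, formula gives 0.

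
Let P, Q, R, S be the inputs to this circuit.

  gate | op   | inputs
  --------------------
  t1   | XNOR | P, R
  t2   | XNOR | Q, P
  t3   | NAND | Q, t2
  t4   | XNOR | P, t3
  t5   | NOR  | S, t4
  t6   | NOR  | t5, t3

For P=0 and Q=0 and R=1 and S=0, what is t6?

t2 = 0 XNOR 0 = 1
t3 = 0 NAND 1 = 1
t4 = 0 XNOR 1 = 0
t5 = 0 NOR 0 = 1
t6 = 1 NOR 1 = 0

0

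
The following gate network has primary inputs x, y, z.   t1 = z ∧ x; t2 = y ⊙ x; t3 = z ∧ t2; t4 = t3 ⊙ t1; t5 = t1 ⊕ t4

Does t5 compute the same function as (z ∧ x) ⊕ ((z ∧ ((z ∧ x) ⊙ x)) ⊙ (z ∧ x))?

No

t1 = z ∧ x
t2 = y ⊙ x
t3 = z ∧ t2 = z ∧ (y ⊙ x)
t4 = t3 ⊙ t1 = (z ∧ (y ⊙ x)) ⊙ (z ∧ x)
t5 = t1 ⊕ t4 = (z ∧ x) ⊕ ((z ∧ (y ⊙ x)) ⊙ (z ∧ x))
At x=0, y=1, z=1: circuit gives 1, formula gives 0.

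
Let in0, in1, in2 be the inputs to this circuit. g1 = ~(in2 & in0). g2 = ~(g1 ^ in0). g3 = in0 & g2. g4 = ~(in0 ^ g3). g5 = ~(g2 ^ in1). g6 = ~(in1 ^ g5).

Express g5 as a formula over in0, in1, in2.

g1 = ~(in2 & in0)
g2 = ~(g1 ^ in0) = ~((~(in2 & in0)) ^ in0)
g5 = ~(g2 ^ in1) = ~((~((~(in2 & in0)) ^ in0)) ^ in1)

~((~((~(in2 & in0)) ^ in0)) ^ in1)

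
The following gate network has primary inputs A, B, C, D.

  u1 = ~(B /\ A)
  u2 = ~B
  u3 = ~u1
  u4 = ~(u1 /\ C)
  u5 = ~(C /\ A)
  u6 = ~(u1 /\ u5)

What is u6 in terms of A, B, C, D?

u1 = ~(B /\ A)
u5 = ~(C /\ A)
u6 = ~(u1 /\ u5) = ~((~(B /\ A)) /\ (~(C /\ A)))

~((~(B /\ A)) /\ (~(C /\ A)))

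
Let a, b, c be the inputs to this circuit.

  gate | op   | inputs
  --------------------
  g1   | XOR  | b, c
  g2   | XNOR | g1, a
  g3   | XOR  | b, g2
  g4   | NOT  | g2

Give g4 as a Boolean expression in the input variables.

NOT ((b XOR c) XNOR a)

g1 = b XOR c
g2 = g1 XNOR a = (b XOR c) XNOR a
g4 = NOT g2 = NOT ((b XOR c) XNOR a)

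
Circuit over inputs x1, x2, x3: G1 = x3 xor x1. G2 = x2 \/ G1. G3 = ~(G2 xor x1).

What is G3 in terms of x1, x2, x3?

~((x2 \/ (x3 xor x1)) xor x1)

G1 = x3 xor x1
G2 = x2 \/ G1 = x2 \/ (x3 xor x1)
G3 = ~(G2 xor x1) = ~((x2 \/ (x3 xor x1)) xor x1)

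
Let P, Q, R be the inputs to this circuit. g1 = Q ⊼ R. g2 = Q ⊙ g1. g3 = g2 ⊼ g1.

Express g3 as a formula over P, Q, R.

(Q ⊙ (Q ⊼ R)) ⊼ (Q ⊼ R)

g1 = Q ⊼ R
g2 = Q ⊙ g1 = Q ⊙ (Q ⊼ R)
g3 = g2 ⊼ g1 = (Q ⊙ (Q ⊼ R)) ⊼ (Q ⊼ R)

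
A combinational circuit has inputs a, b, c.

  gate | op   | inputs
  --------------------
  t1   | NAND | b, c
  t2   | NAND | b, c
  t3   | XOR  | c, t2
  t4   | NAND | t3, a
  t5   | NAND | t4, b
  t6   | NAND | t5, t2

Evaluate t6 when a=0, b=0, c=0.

0

t2 = 0 NAND 0 = 1
t3 = 0 XOR 1 = 1
t4 = 1 NAND 0 = 1
t5 = 1 NAND 0 = 1
t6 = 1 NAND 1 = 0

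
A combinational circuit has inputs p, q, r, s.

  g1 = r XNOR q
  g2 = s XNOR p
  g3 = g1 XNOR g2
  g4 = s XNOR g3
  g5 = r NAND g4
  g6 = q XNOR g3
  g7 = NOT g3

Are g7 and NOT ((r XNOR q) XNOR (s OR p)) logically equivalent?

No

g1 = r XNOR q
g2 = s XNOR p
g3 = g1 XNOR g2 = (r XNOR q) XNOR (s XNOR p)
g7 = NOT g3 = NOT ((r XNOR q) XNOR (s XNOR p))
At p=0, q=0, r=0, s=0: circuit gives 0, formula gives 1.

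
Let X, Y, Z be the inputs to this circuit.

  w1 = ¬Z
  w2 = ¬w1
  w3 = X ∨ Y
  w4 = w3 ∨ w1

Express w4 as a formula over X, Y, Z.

w1 = ¬Z
w3 = X ∨ Y
w4 = w3 ∨ w1 = (X ∨ Y) ∨ ¬Z

(X ∨ Y) ∨ ¬Z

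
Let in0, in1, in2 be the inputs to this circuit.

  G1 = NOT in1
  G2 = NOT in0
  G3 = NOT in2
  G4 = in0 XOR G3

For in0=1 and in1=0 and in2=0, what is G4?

G3 = NOT 0 = 1
G4 = 1 XOR 1 = 0

0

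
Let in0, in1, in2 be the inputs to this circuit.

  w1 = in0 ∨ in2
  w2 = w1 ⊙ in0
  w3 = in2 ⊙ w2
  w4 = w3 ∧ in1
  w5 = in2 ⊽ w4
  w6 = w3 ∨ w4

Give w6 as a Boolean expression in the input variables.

(in2 ⊙ ((in0 ∨ in2) ⊙ in0)) ∨ ((in2 ⊙ ((in0 ∨ in2) ⊙ in0)) ∧ in1)

w1 = in0 ∨ in2
w2 = w1 ⊙ in0 = (in0 ∨ in2) ⊙ in0
w3 = in2 ⊙ w2 = in2 ⊙ ((in0 ∨ in2) ⊙ in0)
w4 = w3 ∧ in1 = (in2 ⊙ ((in0 ∨ in2) ⊙ in0)) ∧ in1
w6 = w3 ∨ w4 = (in2 ⊙ ((in0 ∨ in2) ⊙ in0)) ∨ ((in2 ⊙ ((in0 ∨ in2) ⊙ in0)) ∧ in1)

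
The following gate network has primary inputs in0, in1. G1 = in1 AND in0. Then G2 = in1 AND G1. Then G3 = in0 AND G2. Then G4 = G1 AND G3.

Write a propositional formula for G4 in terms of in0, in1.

(in1 AND in0) AND (in0 AND (in1 AND (in1 AND in0)))

G1 = in1 AND in0
G2 = in1 AND G1 = in1 AND (in1 AND in0)
G3 = in0 AND G2 = in0 AND (in1 AND (in1 AND in0))
G4 = G1 AND G3 = (in1 AND in0) AND (in0 AND (in1 AND (in1 AND in0)))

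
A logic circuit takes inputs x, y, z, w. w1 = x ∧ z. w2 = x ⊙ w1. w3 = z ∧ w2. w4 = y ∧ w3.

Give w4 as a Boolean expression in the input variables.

y ∧ (z ∧ (x ⊙ (x ∧ z)))

w1 = x ∧ z
w2 = x ⊙ w1 = x ⊙ (x ∧ z)
w3 = z ∧ w2 = z ∧ (x ⊙ (x ∧ z))
w4 = y ∧ w3 = y ∧ (z ∧ (x ⊙ (x ∧ z)))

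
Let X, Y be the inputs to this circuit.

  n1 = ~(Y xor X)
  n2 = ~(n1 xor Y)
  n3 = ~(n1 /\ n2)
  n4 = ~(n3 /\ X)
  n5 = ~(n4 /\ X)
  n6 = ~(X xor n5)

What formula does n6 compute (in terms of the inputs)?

n1 = ~(Y xor X)
n2 = ~(n1 xor Y) = ~((~(Y xor X)) xor Y)
n3 = ~(n1 /\ n2) = ~((~(Y xor X)) /\ (~((~(Y xor X)) xor Y)))
n4 = ~(n3 /\ X) = ~((~((~(Y xor X)) /\ (~((~(Y xor X)) xor Y)))) /\ X)
n5 = ~(n4 /\ X) = ~((~((~((~(Y xor X)) /\ (~((~(Y xor X)) xor Y)))) /\ X)) /\ X)
n6 = ~(X xor n5) = ~(X xor (~((~((~((~(Y xor X)) /\ (~((~(Y xor X)) xor Y)))) /\ X)) /\ X)))

~(X xor (~((~((~((~(Y xor X)) /\ (~((~(Y xor X)) xor Y)))) /\ X)) /\ X)))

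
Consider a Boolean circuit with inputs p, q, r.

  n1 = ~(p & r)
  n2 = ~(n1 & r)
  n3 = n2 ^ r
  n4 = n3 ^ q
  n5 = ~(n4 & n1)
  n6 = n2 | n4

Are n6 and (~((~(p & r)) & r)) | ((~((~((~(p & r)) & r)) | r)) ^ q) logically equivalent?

n1 = ~(p & r)
n2 = ~(n1 & r) = ~((~(p & r)) & r)
n3 = n2 ^ r = (~((~(p & r)) & r)) ^ r
n4 = n3 ^ q = ((~((~(p & r)) & r)) ^ r) ^ q
n6 = n2 | n4 = (~((~(p & r)) & r)) | (((~((~(p & r)) & r)) ^ r) ^ q)
At p=0, q=0, r=1: circuit gives 1, formula gives 0.

No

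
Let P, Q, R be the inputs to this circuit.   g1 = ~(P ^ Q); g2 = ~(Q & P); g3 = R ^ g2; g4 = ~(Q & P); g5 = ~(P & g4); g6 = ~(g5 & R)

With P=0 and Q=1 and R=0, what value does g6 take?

1

g4 = ~(1 & 0) = 1
g5 = ~(0 & 1) = 1
g6 = ~(1 & 0) = 1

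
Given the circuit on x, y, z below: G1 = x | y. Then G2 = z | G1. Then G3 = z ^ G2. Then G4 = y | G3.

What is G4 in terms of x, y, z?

y | (z ^ (z | (x | y)))

G1 = x | y
G2 = z | G1 = z | (x | y)
G3 = z ^ G2 = z ^ (z | (x | y))
G4 = y | G3 = y | (z ^ (z | (x | y)))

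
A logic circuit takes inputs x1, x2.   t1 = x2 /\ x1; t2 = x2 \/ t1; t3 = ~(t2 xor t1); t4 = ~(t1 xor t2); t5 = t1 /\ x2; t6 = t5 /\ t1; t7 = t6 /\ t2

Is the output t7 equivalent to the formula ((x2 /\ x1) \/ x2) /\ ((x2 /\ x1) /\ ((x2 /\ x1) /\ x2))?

t1 = x2 /\ x1
t2 = x2 \/ t1 = x2 \/ (x2 /\ x1)
t5 = t1 /\ x2 = (x2 /\ x1) /\ x2
t6 = t5 /\ t1 = ((x2 /\ x1) /\ x2) /\ (x2 /\ x1)
t7 = t6 /\ t2 = (((x2 /\ x1) /\ x2) /\ (x2 /\ x1)) /\ (x2 \/ (x2 /\ x1))
At x1=0, x2=0: circuit gives 0, formula gives 0.
At x1=1, x2=1: circuit gives 1, formula gives 1.
Agrees on all 4 inputs.

Yes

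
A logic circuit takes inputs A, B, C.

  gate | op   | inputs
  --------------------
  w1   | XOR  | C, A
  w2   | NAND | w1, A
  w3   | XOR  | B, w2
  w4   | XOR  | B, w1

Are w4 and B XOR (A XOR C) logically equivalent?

Yes

w1 = C XOR A
w4 = B XOR w1 = B XOR (C XOR A)
At A=0, B=0, C=0: circuit gives 0, formula gives 0.
At A=0, B=0, C=1: circuit gives 1, formula gives 1.
Agrees on all 8 inputs.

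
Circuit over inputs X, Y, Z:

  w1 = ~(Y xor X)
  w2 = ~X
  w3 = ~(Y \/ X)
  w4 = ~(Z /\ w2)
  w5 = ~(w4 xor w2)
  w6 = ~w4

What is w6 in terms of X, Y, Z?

w2 = ~X
w4 = ~(Z /\ w2) = ~(Z /\ ~X)
w6 = ~w4 = ~(~(Z /\ ~X))

~(~(Z /\ ~X))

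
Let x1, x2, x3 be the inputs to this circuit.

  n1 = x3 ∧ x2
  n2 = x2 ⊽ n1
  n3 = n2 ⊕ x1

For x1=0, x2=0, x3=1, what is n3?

n1 = 1 ∧ 0 = 0
n2 = 0 ⊽ 0 = 1
n3 = 1 ⊕ 0 = 1

1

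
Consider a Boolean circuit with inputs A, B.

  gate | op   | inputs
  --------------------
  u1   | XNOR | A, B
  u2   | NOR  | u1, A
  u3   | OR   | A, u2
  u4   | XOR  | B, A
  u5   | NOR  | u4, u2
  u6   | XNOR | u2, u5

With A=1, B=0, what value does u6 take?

1

u1 = 1 XNOR 0 = 0
u2 = 0 NOR 1 = 0
u4 = 0 XOR 1 = 1
u5 = 1 NOR 0 = 0
u6 = 0 XNOR 0 = 1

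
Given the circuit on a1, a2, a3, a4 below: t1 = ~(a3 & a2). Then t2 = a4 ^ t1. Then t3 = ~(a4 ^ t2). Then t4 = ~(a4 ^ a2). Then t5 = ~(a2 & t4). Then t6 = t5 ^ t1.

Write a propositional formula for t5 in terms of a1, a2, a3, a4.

~(a2 & (~(a4 ^ a2)))

t4 = ~(a4 ^ a2)
t5 = ~(a2 & t4) = ~(a2 & (~(a4 ^ a2)))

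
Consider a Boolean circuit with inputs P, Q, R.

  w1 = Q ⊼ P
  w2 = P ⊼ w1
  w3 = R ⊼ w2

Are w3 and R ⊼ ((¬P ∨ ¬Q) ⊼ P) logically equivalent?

w1 = Q ⊼ P
w2 = P ⊼ w1 = P ⊼ (Q ⊼ P)
w3 = R ⊼ w2 = R ⊼ (P ⊼ (Q ⊼ P))
At P=0, Q=0, R=1: circuit gives 0, formula gives 0.
At P=0, Q=0, R=0: circuit gives 1, formula gives 1.
Agrees on all 8 inputs.

Yes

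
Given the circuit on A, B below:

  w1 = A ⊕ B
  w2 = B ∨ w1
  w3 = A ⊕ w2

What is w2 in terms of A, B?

B ∨ (A ⊕ B)

w1 = A ⊕ B
w2 = B ∨ w1 = B ∨ (A ⊕ B)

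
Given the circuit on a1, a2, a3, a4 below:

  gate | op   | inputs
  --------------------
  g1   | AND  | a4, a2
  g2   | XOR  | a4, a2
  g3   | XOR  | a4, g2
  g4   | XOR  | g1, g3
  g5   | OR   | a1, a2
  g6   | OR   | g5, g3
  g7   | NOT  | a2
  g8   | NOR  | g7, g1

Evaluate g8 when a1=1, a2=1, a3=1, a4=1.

g1 = 1 AND 1 = 1
g7 = NOT 1 = 0
g8 = 0 NOR 1 = 0

0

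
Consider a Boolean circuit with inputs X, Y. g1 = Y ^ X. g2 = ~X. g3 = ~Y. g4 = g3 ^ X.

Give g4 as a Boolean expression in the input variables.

g3 = ~Y
g4 = g3 ^ X = ~Y ^ X

~Y ^ X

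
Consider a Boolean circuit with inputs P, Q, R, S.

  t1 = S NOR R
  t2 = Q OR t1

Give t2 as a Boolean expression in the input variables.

t1 = S NOR R
t2 = Q OR t1 = Q OR (S NOR R)

Q OR (S NOR R)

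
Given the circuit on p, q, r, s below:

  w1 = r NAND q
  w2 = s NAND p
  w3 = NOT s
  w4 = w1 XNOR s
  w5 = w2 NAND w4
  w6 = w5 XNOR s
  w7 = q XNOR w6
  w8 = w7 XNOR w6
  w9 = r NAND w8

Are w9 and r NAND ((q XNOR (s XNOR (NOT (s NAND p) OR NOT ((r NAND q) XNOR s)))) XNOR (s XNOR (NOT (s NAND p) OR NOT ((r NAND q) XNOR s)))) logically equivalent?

w1 = r NAND q
w2 = s NAND p
w4 = w1 XNOR s = (r NAND q) XNOR s
w5 = w2 NAND w4 = (s NAND p) NAND ((r NAND q) XNOR s)
w6 = w5 XNOR s = ((s NAND p) NAND ((r NAND q) XNOR s)) XNOR s
w7 = q XNOR w6 = q XNOR (((s NAND p) NAND ((r NAND q) XNOR s)) XNOR s)
w8 = w7 XNOR w6 = (q XNOR (((s NAND p) NAND ((r NAND q) XNOR s)) XNOR s)) XNOR (((s NAND p) NAND ((r NAND q) XNOR s)) XNOR s)
w9 = r NAND w8 = r NAND ((q XNOR (((s NAND p) NAND ((r NAND q) XNOR s)) XNOR s)) XNOR (((s NAND p) NAND ((r NAND q) XNOR s)) XNOR s))
At p=0, q=1, r=1, s=0: circuit gives 0, formula gives 0.
At p=0, q=0, r=0, s=0: circuit gives 1, formula gives 1.
Agrees on all 16 inputs.

Yes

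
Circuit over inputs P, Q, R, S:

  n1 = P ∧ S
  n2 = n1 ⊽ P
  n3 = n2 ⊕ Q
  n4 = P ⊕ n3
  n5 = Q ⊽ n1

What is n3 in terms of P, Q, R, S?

((P ∧ S) ⊽ P) ⊕ Q

n1 = P ∧ S
n2 = n1 ⊽ P = (P ∧ S) ⊽ P
n3 = n2 ⊕ Q = ((P ∧ S) ⊽ P) ⊕ Q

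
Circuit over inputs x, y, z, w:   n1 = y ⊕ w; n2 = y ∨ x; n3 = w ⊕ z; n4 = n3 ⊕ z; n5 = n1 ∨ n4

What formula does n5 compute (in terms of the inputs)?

n1 = y ⊕ w
n3 = w ⊕ z
n4 = n3 ⊕ z = (w ⊕ z) ⊕ z
n5 = n1 ∨ n4 = (y ⊕ w) ∨ ((w ⊕ z) ⊕ z)

(y ⊕ w) ∨ ((w ⊕ z) ⊕ z)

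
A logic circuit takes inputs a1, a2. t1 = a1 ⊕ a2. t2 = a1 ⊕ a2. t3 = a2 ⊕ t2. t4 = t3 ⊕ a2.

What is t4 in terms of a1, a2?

t2 = a1 ⊕ a2
t3 = a2 ⊕ t2 = a2 ⊕ (a1 ⊕ a2)
t4 = t3 ⊕ a2 = (a2 ⊕ (a1 ⊕ a2)) ⊕ a2

(a2 ⊕ (a1 ⊕ a2)) ⊕ a2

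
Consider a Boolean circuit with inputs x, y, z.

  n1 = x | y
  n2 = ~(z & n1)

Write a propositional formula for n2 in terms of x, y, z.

n1 = x | y
n2 = ~(z & n1) = ~(z & (x | y))

~(z & (x | y))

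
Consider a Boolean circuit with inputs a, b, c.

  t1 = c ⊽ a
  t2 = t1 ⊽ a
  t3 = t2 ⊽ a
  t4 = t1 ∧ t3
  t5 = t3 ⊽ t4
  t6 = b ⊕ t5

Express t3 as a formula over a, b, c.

((c ⊽ a) ⊽ a) ⊽ a

t1 = c ⊽ a
t2 = t1 ⊽ a = (c ⊽ a) ⊽ a
t3 = t2 ⊽ a = ((c ⊽ a) ⊽ a) ⊽ a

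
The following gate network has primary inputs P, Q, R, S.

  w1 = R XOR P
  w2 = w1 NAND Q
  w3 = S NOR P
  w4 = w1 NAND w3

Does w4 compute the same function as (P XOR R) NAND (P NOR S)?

Yes

w1 = R XOR P
w3 = S NOR P
w4 = w1 NAND w3 = (R XOR P) NAND (S NOR P)
At P=0, Q=0, R=1, S=0: circuit gives 0, formula gives 0.
At P=0, Q=0, R=0, S=0: circuit gives 1, formula gives 1.
Agrees on all 16 inputs.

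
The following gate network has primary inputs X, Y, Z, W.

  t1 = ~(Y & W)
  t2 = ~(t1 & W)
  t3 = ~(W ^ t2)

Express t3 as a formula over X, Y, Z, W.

t1 = ~(Y & W)
t2 = ~(t1 & W) = ~((~(Y & W)) & W)
t3 = ~(W ^ t2) = ~(W ^ (~((~(Y & W)) & W)))

~(W ^ (~((~(Y & W)) & W)))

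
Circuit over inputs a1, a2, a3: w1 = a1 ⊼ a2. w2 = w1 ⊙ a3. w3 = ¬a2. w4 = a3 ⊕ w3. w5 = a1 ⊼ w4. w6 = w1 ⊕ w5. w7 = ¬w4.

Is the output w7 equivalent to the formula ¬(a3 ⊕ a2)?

No

w3 = ¬a2
w4 = a3 ⊕ w3 = a3 ⊕ ¬a2
w7 = ¬w4 = ¬(a3 ⊕ ¬a2)
At a1=0, a2=0, a3=0: circuit gives 0, formula gives 1.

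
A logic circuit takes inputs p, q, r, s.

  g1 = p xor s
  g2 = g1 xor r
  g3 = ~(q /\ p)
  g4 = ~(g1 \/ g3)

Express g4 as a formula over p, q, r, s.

~((p xor s) \/ (~(q /\ p)))

g1 = p xor s
g3 = ~(q /\ p)
g4 = ~(g1 \/ g3) = ~((p xor s) \/ (~(q /\ p)))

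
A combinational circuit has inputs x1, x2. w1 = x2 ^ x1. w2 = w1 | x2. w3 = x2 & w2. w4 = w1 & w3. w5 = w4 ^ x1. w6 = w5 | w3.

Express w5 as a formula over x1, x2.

w1 = x2 ^ x1
w2 = w1 | x2 = (x2 ^ x1) | x2
w3 = x2 & w2 = x2 & ((x2 ^ x1) | x2)
w4 = w1 & w3 = (x2 ^ x1) & (x2 & ((x2 ^ x1) | x2))
w5 = w4 ^ x1 = ((x2 ^ x1) & (x2 & ((x2 ^ x1) | x2))) ^ x1

((x2 ^ x1) & (x2 & ((x2 ^ x1) | x2))) ^ x1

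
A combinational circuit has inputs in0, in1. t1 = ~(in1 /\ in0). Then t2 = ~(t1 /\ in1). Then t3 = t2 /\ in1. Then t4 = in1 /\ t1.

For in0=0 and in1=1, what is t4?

1

t1 = ~(1 /\ 0) = 1
t4 = 1 /\ 1 = 1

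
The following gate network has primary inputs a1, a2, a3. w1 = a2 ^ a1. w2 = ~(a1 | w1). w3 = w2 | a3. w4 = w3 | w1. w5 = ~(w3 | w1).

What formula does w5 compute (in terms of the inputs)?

~(((~(a1 | (a2 ^ a1))) | a3) | (a2 ^ a1))

w1 = a2 ^ a1
w2 = ~(a1 | w1) = ~(a1 | (a2 ^ a1))
w3 = w2 | a3 = (~(a1 | (a2 ^ a1))) | a3
w5 = ~(w3 | w1) = ~(((~(a1 | (a2 ^ a1))) | a3) | (a2 ^ a1))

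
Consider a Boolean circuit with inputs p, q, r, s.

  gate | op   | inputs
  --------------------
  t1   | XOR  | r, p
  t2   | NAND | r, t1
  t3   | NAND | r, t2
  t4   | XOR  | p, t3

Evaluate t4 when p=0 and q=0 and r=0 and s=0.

t1 = 0 XOR 0 = 0
t2 = 0 NAND 0 = 1
t3 = 0 NAND 1 = 1
t4 = 0 XOR 1 = 1

1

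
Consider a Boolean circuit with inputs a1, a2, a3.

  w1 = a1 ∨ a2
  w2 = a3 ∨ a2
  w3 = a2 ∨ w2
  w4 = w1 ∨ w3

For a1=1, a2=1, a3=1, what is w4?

w1 = 1 ∨ 1 = 1
w2 = 1 ∨ 1 = 1
w3 = 1 ∨ 1 = 1
w4 = 1 ∨ 1 = 1

1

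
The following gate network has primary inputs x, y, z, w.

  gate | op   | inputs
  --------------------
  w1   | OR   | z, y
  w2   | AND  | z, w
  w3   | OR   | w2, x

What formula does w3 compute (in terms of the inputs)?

w2 = z AND w
w3 = w2 OR x = (z AND w) OR x

(z AND w) OR x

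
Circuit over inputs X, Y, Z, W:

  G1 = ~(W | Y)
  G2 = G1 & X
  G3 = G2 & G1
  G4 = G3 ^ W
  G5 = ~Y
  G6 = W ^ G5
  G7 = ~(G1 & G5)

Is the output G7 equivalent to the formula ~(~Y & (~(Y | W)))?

Yes

G1 = ~(W | Y)
G5 = ~Y
G7 = ~(G1 & G5) = ~((~(W | Y)) & ~Y)
At X=0, Y=0, Z=0, W=0: circuit gives 0, formula gives 0.
At X=0, Y=0, Z=0, W=1: circuit gives 1, formula gives 1.
Agrees on all 16 inputs.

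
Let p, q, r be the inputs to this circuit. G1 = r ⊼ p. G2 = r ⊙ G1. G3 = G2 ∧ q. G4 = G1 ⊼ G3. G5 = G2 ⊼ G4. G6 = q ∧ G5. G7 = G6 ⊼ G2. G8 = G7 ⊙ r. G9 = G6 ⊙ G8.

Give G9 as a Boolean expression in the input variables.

(q ∧ ((r ⊙ (r ⊼ p)) ⊼ ((r ⊼ p) ⊼ ((r ⊙ (r ⊼ p)) ∧ q)))) ⊙ (((q ∧ ((r ⊙ (r ⊼ p)) ⊼ ((r ⊼ p) ⊼ ((r ⊙ (r ⊼ p)) ∧ q)))) ⊼ (r ⊙ (r ⊼ p))) ⊙ r)

G1 = r ⊼ p
G2 = r ⊙ G1 = r ⊙ (r ⊼ p)
G3 = G2 ∧ q = (r ⊙ (r ⊼ p)) ∧ q
G4 = G1 ⊼ G3 = (r ⊼ p) ⊼ ((r ⊙ (r ⊼ p)) ∧ q)
G5 = G2 ⊼ G4 = (r ⊙ (r ⊼ p)) ⊼ ((r ⊼ p) ⊼ ((r ⊙ (r ⊼ p)) ∧ q))
G6 = q ∧ G5 = q ∧ ((r ⊙ (r ⊼ p)) ⊼ ((r ⊼ p) ⊼ ((r ⊙ (r ⊼ p)) ∧ q)))
G7 = G6 ⊼ G2 = (q ∧ ((r ⊙ (r ⊼ p)) ⊼ ((r ⊼ p) ⊼ ((r ⊙ (r ⊼ p)) ∧ q)))) ⊼ (r ⊙ (r ⊼ p))
G8 = G7 ⊙ r = ((q ∧ ((r ⊙ (r ⊼ p)) ⊼ ((r ⊼ p) ⊼ ((r ⊙ (r ⊼ p)) ∧ q)))) ⊼ (r ⊙ (r ⊼ p))) ⊙ r
G9 = G6 ⊙ G8 = (q ∧ ((r ⊙ (r ⊼ p)) ⊼ ((r ⊼ p) ⊼ ((r ⊙ (r ⊼ p)) ∧ q)))) ⊙ (((q ∧ ((r ⊙ (r ⊼ p)) ⊼ ((r ⊼ p) ⊼ ((r ⊙ (r ⊼ p)) ∧ q)))) ⊼ (r ⊙ (r ⊼ p))) ⊙ r)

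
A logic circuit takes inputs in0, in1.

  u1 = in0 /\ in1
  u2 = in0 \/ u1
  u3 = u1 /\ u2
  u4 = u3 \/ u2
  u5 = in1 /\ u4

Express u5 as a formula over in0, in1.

in1 /\ (((in0 /\ in1) /\ (in0 \/ (in0 /\ in1))) \/ (in0 \/ (in0 /\ in1)))

u1 = in0 /\ in1
u2 = in0 \/ u1 = in0 \/ (in0 /\ in1)
u3 = u1 /\ u2 = (in0 /\ in1) /\ (in0 \/ (in0 /\ in1))
u4 = u3 \/ u2 = ((in0 /\ in1) /\ (in0 \/ (in0 /\ in1))) \/ (in0 \/ (in0 /\ in1))
u5 = in1 /\ u4 = in1 /\ (((in0 /\ in1) /\ (in0 \/ (in0 /\ in1))) \/ (in0 \/ (in0 /\ in1)))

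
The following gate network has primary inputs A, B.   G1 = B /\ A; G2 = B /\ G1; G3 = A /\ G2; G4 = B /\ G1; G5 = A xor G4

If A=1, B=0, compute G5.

G1 = 0 /\ 1 = 0
G4 = 0 /\ 0 = 0
G5 = 1 xor 0 = 1

1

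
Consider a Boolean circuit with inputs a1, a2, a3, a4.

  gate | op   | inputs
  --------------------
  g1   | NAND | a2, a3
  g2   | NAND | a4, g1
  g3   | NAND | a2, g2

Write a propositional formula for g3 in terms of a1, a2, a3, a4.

g1 = a2 NAND a3
g2 = a4 NAND g1 = a4 NAND (a2 NAND a3)
g3 = a2 NAND g2 = a2 NAND (a4 NAND (a2 NAND a3))

a2 NAND (a4 NAND (a2 NAND a3))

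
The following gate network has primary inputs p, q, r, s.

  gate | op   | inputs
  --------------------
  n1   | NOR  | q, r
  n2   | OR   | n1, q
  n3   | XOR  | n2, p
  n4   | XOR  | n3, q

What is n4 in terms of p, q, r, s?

n1 = q NOR r
n2 = n1 OR q = (q NOR r) OR q
n3 = n2 XOR p = ((q NOR r) OR q) XOR p
n4 = n3 XOR q = (((q NOR r) OR q) XOR p) XOR q

(((q NOR r) OR q) XOR p) XOR q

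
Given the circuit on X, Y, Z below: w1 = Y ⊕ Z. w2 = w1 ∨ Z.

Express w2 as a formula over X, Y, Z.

(Y ⊕ Z) ∨ Z

w1 = Y ⊕ Z
w2 = w1 ∨ Z = (Y ⊕ Z) ∨ Z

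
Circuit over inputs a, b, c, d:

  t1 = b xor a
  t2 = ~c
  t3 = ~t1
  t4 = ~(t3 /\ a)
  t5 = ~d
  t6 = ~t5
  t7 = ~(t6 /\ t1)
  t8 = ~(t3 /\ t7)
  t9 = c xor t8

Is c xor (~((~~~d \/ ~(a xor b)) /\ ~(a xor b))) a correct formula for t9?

Yes

t1 = b xor a
t3 = ~t1 = ~(b xor a)
t5 = ~d
t6 = ~t5 = ~~d
t7 = ~(t6 /\ t1) = ~(~~d /\ (b xor a))
t8 = ~(t3 /\ t7) = ~(~(b xor a) /\ (~(~~d /\ (b xor a))))
t9 = c xor t8 = c xor (~(~(b xor a) /\ (~(~~d /\ (b xor a)))))
At a=0, b=0, c=0, d=0: circuit gives 0, formula gives 0.
At a=0, b=0, c=1, d=0: circuit gives 1, formula gives 1.
Agrees on all 16 inputs.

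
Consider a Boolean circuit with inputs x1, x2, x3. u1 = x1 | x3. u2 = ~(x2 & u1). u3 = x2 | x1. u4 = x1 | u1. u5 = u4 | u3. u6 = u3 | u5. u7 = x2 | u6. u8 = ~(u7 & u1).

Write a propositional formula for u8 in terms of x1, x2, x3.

~((x2 | ((x2 | x1) | ((x1 | (x1 | x3)) | (x2 | x1)))) & (x1 | x3))

u1 = x1 | x3
u3 = x2 | x1
u4 = x1 | u1 = x1 | (x1 | x3)
u5 = u4 | u3 = (x1 | (x1 | x3)) | (x2 | x1)
u6 = u3 | u5 = (x2 | x1) | ((x1 | (x1 | x3)) | (x2 | x1))
u7 = x2 | u6 = x2 | ((x2 | x1) | ((x1 | (x1 | x3)) | (x2 | x1)))
u8 = ~(u7 & u1) = ~((x2 | ((x2 | x1) | ((x1 | (x1 | x3)) | (x2 | x1)))) & (x1 | x3))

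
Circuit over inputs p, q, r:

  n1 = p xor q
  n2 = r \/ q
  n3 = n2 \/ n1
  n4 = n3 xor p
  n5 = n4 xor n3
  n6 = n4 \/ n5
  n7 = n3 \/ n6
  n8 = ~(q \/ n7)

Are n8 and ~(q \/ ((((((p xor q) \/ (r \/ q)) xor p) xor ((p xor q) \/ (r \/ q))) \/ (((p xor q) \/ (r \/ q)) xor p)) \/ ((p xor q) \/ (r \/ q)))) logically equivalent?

Yes

n1 = p xor q
n2 = r \/ q
n3 = n2 \/ n1 = (r \/ q) \/ (p xor q)
n4 = n3 xor p = ((r \/ q) \/ (p xor q)) xor p
n5 = n4 xor n3 = (((r \/ q) \/ (p xor q)) xor p) xor ((r \/ q) \/ (p xor q))
n6 = n4 \/ n5 = (((r \/ q) \/ (p xor q)) xor p) \/ ((((r \/ q) \/ (p xor q)) xor p) xor ((r \/ q) \/ (p xor q)))
n7 = n3 \/ n6 = ((r \/ q) \/ (p xor q)) \/ ((((r \/ q) \/ (p xor q)) xor p) \/ ((((r \/ q) \/ (p xor q)) xor p) xor ((r \/ q) \/ (p xor q))))
n8 = ~(q \/ n7) = ~(q \/ (((r \/ q) \/ (p xor q)) \/ ((((r \/ q) \/ (p xor q)) xor p) \/ ((((r \/ q) \/ (p xor q)) xor p) xor ((r \/ q) \/ (p xor q))))))
At p=0, q=0, r=1: circuit gives 0, formula gives 0.
At p=0, q=0, r=0: circuit gives 1, formula gives 1.
Agrees on all 8 inputs.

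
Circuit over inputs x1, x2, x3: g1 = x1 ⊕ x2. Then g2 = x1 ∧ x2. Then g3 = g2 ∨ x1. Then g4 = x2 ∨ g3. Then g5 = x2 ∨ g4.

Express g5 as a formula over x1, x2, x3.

x2 ∨ (x2 ∨ ((x1 ∧ x2) ∨ x1))

g2 = x1 ∧ x2
g3 = g2 ∨ x1 = (x1 ∧ x2) ∨ x1
g4 = x2 ∨ g3 = x2 ∨ ((x1 ∧ x2) ∨ x1)
g5 = x2 ∨ g4 = x2 ∨ (x2 ∨ ((x1 ∧ x2) ∨ x1))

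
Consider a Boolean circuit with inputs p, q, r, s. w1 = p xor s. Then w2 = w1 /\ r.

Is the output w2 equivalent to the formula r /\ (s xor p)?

Yes

w1 = p xor s
w2 = w1 /\ r = (p xor s) /\ r
At p=0, q=0, r=0, s=0: circuit gives 0, formula gives 0.
At p=0, q=0, r=1, s=1: circuit gives 1, formula gives 1.
Agrees on all 16 inputs.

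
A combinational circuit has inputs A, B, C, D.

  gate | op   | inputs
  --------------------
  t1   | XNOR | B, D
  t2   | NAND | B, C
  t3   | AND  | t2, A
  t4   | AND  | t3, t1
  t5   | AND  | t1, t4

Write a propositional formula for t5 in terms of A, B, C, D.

(B XNOR D) AND (((B NAND C) AND A) AND (B XNOR D))

t1 = B XNOR D
t2 = B NAND C
t3 = t2 AND A = (B NAND C) AND A
t4 = t3 AND t1 = ((B NAND C) AND A) AND (B XNOR D)
t5 = t1 AND t4 = (B XNOR D) AND (((B NAND C) AND A) AND (B XNOR D))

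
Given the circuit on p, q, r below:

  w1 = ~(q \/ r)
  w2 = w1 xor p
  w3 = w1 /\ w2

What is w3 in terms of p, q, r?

(~(q \/ r)) /\ ((~(q \/ r)) xor p)

w1 = ~(q \/ r)
w2 = w1 xor p = (~(q \/ r)) xor p
w3 = w1 /\ w2 = (~(q \/ r)) /\ ((~(q \/ r)) xor p)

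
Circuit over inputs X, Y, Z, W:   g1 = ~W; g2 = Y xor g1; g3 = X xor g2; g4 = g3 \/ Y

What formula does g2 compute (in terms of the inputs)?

Y xor ~W

g1 = ~W
g2 = Y xor g1 = Y xor ~W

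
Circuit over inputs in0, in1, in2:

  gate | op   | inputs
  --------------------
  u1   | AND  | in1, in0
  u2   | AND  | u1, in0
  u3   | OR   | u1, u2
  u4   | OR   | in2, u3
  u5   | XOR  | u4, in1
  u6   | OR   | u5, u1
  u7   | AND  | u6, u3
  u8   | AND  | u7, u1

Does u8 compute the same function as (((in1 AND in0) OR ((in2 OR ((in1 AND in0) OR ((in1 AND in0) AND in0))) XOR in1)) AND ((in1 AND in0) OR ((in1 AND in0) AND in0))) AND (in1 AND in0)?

u1 = in1 AND in0
u2 = u1 AND in0 = (in1 AND in0) AND in0
u3 = u1 OR u2 = (in1 AND in0) OR ((in1 AND in0) AND in0)
u4 = in2 OR u3 = in2 OR ((in1 AND in0) OR ((in1 AND in0) AND in0))
u5 = u4 XOR in1 = (in2 OR ((in1 AND in0) OR ((in1 AND in0) AND in0))) XOR in1
u6 = u5 OR u1 = ((in2 OR ((in1 AND in0) OR ((in1 AND in0) AND in0))) XOR in1) OR (in1 AND in0)
u7 = u6 AND u3 = (((in2 OR ((in1 AND in0) OR ((in1 AND in0) AND in0))) XOR in1) OR (in1 AND in0)) AND ((in1 AND in0) OR ((in1 AND in0) AND in0))
u8 = u7 AND u1 = ((((in2 OR ((in1 AND in0) OR ((in1 AND in0) AND in0))) XOR in1) OR (in1 AND in0)) AND ((in1 AND in0) OR ((in1 AND in0) AND in0))) AND (in1 AND in0)
At in0=0, in1=0, in2=0: circuit gives 0, formula gives 0.
At in0=1, in1=1, in2=0: circuit gives 1, formula gives 1.
Agrees on all 8 inputs.

Yes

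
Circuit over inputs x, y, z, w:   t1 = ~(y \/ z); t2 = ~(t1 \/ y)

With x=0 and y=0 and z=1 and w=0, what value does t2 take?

t1 = ~(0 \/ 1) = 0
t2 = ~(0 \/ 0) = 1

1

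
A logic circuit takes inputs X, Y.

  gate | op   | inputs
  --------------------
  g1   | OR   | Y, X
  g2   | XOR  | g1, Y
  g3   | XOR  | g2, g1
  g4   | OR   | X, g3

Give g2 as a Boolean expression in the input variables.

(Y OR X) XOR Y

g1 = Y OR X
g2 = g1 XOR Y = (Y OR X) XOR Y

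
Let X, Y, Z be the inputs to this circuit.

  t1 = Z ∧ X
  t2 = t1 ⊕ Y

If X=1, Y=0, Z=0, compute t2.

t1 = 0 ∧ 1 = 0
t2 = 0 ⊕ 0 = 0

0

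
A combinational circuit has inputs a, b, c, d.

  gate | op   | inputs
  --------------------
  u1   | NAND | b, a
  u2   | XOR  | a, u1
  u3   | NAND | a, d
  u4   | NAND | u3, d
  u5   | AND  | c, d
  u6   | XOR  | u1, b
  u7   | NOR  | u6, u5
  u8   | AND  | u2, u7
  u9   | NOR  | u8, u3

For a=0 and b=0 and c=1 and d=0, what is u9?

u1 = 0 NAND 0 = 1
u2 = 0 XOR 1 = 1
u3 = 0 NAND 0 = 1
u5 = 1 AND 0 = 0
u6 = 1 XOR 0 = 1
u7 = 1 NOR 0 = 0
u8 = 1 AND 0 = 0
u9 = 0 NOR 1 = 0

0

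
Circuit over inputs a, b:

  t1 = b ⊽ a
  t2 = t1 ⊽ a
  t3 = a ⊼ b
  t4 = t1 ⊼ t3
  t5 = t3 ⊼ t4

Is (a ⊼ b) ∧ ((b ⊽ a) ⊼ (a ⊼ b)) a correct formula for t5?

t1 = b ⊽ a
t3 = a ⊼ b
t4 = t1 ⊼ t3 = (b ⊽ a) ⊼ (a ⊼ b)
t5 = t3 ⊼ t4 = (a ⊼ b) ⊼ ((b ⊽ a) ⊼ (a ⊼ b))
At a=0, b=0: circuit gives 1, formula gives 0.

No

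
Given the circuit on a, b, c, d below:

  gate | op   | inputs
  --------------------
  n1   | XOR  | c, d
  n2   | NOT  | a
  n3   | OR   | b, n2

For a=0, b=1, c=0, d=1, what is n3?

1

n2 = NOT 0 = 1
n3 = 1 OR 1 = 1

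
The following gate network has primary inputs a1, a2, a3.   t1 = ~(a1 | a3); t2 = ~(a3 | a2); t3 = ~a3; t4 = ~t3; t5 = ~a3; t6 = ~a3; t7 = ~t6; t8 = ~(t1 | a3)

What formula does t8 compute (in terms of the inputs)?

t1 = ~(a1 | a3)
t8 = ~(t1 | a3) = ~((~(a1 | a3)) | a3)

~((~(a1 | a3)) | a3)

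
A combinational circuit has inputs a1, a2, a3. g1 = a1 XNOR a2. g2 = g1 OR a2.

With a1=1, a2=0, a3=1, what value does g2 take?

g1 = 1 XNOR 0 = 0
g2 = 0 OR 0 = 0

0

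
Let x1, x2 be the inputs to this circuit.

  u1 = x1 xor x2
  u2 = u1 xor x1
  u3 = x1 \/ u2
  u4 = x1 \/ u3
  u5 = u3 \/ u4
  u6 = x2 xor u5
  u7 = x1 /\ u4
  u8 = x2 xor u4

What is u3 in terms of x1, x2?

x1 \/ ((x1 xor x2) xor x1)

u1 = x1 xor x2
u2 = u1 xor x1 = (x1 xor x2) xor x1
u3 = x1 \/ u2 = x1 \/ ((x1 xor x2) xor x1)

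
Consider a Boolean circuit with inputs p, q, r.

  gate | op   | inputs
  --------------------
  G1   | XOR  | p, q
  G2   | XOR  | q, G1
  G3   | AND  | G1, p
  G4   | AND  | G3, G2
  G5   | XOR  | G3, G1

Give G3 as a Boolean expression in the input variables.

G1 = p XOR q
G3 = G1 AND p = (p XOR q) AND p

(p XOR q) AND p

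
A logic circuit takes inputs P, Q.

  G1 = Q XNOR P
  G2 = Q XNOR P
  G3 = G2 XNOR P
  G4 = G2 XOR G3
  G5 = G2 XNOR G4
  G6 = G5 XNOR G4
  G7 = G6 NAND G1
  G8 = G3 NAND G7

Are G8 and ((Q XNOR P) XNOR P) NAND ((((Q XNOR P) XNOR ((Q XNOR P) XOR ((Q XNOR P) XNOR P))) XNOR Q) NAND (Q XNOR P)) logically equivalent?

No

G1 = Q XNOR P
G2 = Q XNOR P
G3 = G2 XNOR P = (Q XNOR P) XNOR P
G4 = G2 XOR G3 = (Q XNOR P) XOR ((Q XNOR P) XNOR P)
G5 = G2 XNOR G4 = (Q XNOR P) XNOR ((Q XNOR P) XOR ((Q XNOR P) XNOR P))
G6 = G5 XNOR G4 = ((Q XNOR P) XNOR ((Q XNOR P) XOR ((Q XNOR P) XNOR P))) XNOR ((Q XNOR P) XOR ((Q XNOR P) XNOR P))
G7 = G6 NAND G1 = (((Q XNOR P) XNOR ((Q XNOR P) XOR ((Q XNOR P) XNOR P))) XNOR ((Q XNOR P) XOR ((Q XNOR P) XNOR P))) NAND (Q XNOR P)
G8 = G3 NAND G7 = ((Q XNOR P) XNOR P) NAND ((((Q XNOR P) XNOR ((Q XNOR P) XOR ((Q XNOR P) XNOR P))) XNOR ((Q XNOR P) XOR ((Q XNOR P) XNOR P))) NAND (Q XNOR P))
At P=1, Q=1: circuit gives 1, formula gives 0.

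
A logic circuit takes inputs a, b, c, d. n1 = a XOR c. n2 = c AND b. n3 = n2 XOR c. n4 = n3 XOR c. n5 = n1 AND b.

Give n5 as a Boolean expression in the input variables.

n1 = a XOR c
n5 = n1 AND b = (a XOR c) AND b

(a XOR c) AND b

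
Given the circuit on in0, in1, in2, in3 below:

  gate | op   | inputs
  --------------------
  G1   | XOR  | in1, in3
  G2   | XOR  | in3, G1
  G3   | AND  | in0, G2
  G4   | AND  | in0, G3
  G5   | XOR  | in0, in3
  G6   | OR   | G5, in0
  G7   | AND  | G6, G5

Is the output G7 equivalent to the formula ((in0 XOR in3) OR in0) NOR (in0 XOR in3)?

No

G5 = in0 XOR in3
G6 = G5 OR in0 = (in0 XOR in3) OR in0
G7 = G6 AND G5 = ((in0 XOR in3) OR in0) AND (in0 XOR in3)
At in0=0, in1=0, in2=0, in3=0: circuit gives 0, formula gives 1.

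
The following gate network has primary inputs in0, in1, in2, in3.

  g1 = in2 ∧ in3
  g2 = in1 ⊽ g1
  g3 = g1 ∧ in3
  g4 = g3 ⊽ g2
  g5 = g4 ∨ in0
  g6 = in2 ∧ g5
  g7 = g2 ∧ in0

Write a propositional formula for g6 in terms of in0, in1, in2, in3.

g1 = in2 ∧ in3
g2 = in1 ⊽ g1 = in1 ⊽ (in2 ∧ in3)
g3 = g1 ∧ in3 = (in2 ∧ in3) ∧ in3
g4 = g3 ⊽ g2 = ((in2 ∧ in3) ∧ in3) ⊽ (in1 ⊽ (in2 ∧ in3))
g5 = g4 ∨ in0 = (((in2 ∧ in3) ∧ in3) ⊽ (in1 ⊽ (in2 ∧ in3))) ∨ in0
g6 = in2 ∧ g5 = in2 ∧ ((((in2 ∧ in3) ∧ in3) ⊽ (in1 ⊽ (in2 ∧ in3))) ∨ in0)

in2 ∧ ((((in2 ∧ in3) ∧ in3) ⊽ (in1 ⊽ (in2 ∧ in3))) ∨ in0)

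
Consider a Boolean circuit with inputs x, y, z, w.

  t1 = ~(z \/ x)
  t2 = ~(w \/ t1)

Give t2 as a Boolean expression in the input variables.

~(w \/ (~(z \/ x)))

t1 = ~(z \/ x)
t2 = ~(w \/ t1) = ~(w \/ (~(z \/ x)))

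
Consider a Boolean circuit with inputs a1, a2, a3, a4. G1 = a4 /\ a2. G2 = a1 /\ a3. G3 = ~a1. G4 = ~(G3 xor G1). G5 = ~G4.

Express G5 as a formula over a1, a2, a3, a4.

~(~(~a1 xor (a4 /\ a2)))

G1 = a4 /\ a2
G3 = ~a1
G4 = ~(G3 xor G1) = ~(~a1 xor (a4 /\ a2))
G5 = ~G4 = ~(~(~a1 xor (a4 /\ a2)))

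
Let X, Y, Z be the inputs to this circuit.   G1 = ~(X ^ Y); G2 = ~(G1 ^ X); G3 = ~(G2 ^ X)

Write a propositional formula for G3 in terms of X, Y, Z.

G1 = ~(X ^ Y)
G2 = ~(G1 ^ X) = ~((~(X ^ Y)) ^ X)
G3 = ~(G2 ^ X) = ~((~((~(X ^ Y)) ^ X)) ^ X)

~((~((~(X ^ Y)) ^ X)) ^ X)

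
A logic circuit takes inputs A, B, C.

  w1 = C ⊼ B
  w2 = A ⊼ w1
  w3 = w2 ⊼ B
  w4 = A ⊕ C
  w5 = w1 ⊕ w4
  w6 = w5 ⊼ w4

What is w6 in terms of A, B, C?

w1 = C ⊼ B
w4 = A ⊕ C
w5 = w1 ⊕ w4 = (C ⊼ B) ⊕ (A ⊕ C)
w6 = w5 ⊼ w4 = ((C ⊼ B) ⊕ (A ⊕ C)) ⊼ (A ⊕ C)

((C ⊼ B) ⊕ (A ⊕ C)) ⊼ (A ⊕ C)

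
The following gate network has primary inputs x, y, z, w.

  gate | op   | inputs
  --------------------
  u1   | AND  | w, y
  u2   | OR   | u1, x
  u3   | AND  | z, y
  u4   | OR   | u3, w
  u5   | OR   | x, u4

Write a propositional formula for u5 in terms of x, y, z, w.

x OR ((z AND y) OR w)

u3 = z AND y
u4 = u3 OR w = (z AND y) OR w
u5 = x OR u4 = x OR ((z AND y) OR w)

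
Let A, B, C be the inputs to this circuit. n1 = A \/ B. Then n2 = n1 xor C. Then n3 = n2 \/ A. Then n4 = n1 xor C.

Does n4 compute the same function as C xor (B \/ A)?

Yes

n1 = A \/ B
n4 = n1 xor C = (A \/ B) xor C
At A=0, B=0, C=0: circuit gives 0, formula gives 0.
At A=0, B=0, C=1: circuit gives 1, formula gives 1.
Agrees on all 8 inputs.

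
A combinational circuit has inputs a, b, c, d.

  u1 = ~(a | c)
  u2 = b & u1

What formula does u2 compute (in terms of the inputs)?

u1 = ~(a | c)
u2 = b & u1 = b & (~(a | c))

b & (~(a | c))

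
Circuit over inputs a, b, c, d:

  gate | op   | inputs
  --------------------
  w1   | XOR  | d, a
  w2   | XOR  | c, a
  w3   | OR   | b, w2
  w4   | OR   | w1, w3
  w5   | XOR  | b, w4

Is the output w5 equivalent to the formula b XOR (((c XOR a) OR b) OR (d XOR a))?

w1 = d XOR a
w2 = c XOR a
w3 = b OR w2 = b OR (c XOR a)
w4 = w1 OR w3 = (d XOR a) OR (b OR (c XOR a))
w5 = b XOR w4 = b XOR ((d XOR a) OR (b OR (c XOR a)))
At a=0, b=0, c=0, d=0: circuit gives 0, formula gives 0.
At a=0, b=0, c=0, d=1: circuit gives 1, formula gives 1.
Agrees on all 16 inputs.

Yes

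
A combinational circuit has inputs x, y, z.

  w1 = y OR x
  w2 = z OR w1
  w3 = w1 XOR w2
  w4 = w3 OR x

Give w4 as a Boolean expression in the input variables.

((y OR x) XOR (z OR (y OR x))) OR x

w1 = y OR x
w2 = z OR w1 = z OR (y OR x)
w3 = w1 XOR w2 = (y OR x) XOR (z OR (y OR x))
w4 = w3 OR x = ((y OR x) XOR (z OR (y OR x))) OR x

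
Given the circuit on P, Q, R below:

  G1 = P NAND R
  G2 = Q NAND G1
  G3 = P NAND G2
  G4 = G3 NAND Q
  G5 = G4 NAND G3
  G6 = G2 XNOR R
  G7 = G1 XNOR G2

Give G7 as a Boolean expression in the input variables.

G1 = P NAND R
G2 = Q NAND G1 = Q NAND (P NAND R)
G7 = G1 XNOR G2 = (P NAND R) XNOR (Q NAND (P NAND R))

(P NAND R) XNOR (Q NAND (P NAND R))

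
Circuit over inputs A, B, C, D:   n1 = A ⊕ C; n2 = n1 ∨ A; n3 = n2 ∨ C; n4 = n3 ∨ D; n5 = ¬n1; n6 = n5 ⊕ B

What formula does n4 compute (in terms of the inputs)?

n1 = A ⊕ C
n2 = n1 ∨ A = (A ⊕ C) ∨ A
n3 = n2 ∨ C = ((A ⊕ C) ∨ A) ∨ C
n4 = n3 ∨ D = (((A ⊕ C) ∨ A) ∨ C) ∨ D

(((A ⊕ C) ∨ A) ∨ C) ∨ D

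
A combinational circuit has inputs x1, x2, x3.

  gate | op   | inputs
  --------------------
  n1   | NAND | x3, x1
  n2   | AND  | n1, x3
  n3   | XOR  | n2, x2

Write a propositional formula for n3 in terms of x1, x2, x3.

((x3 NAND x1) AND x3) XOR x2

n1 = x3 NAND x1
n2 = n1 AND x3 = (x3 NAND x1) AND x3
n3 = n2 XOR x2 = ((x3 NAND x1) AND x3) XOR x2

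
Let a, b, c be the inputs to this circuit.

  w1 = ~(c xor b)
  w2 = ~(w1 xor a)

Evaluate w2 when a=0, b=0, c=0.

w1 = ~(0 xor 0) = 1
w2 = ~(1 xor 0) = 0

0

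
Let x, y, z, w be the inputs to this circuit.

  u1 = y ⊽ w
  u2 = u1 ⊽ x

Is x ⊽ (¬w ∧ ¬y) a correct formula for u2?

u1 = y ⊽ w
u2 = u1 ⊽ x = (y ⊽ w) ⊽ x
At x=0, y=0, z=0, w=0: circuit gives 0, formula gives 0.
At x=0, y=0, z=0, w=1: circuit gives 1, formula gives 1.
Agrees on all 16 inputs.

Yes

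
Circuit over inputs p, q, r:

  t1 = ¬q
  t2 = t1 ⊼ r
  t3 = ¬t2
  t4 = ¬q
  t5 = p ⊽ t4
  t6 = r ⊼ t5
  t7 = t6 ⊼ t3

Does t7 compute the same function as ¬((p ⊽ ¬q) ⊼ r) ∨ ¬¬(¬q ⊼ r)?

t1 = ¬q
t2 = t1 ⊼ r = ¬q ⊼ r
t3 = ¬t2 = ¬(¬q ⊼ r)
t4 = ¬q
t5 = p ⊽ t4 = p ⊽ ¬q
t6 = r ⊼ t5 = r ⊼ (p ⊽ ¬q)
t7 = t6 ⊼ t3 = (r ⊼ (p ⊽ ¬q)) ⊼ ¬(¬q ⊼ r)
At p=0, q=0, r=1: circuit gives 0, formula gives 0.
At p=0, q=0, r=0: circuit gives 1, formula gives 1.
Agrees on all 8 inputs.

Yes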